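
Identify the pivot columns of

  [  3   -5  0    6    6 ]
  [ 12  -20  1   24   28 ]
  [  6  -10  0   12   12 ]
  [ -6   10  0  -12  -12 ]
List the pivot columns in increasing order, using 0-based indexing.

0, 2

ρ1 → 1/3·ρ1
  [  1  -5/3  0    2    2 ]
  [ 12   -20  1   24   28 ]
  [  6   -10  0   12   12 ]
  [ -6    10  0  -12  -12 ]
ρ2 → ρ2 − 12·ρ1
  [  1  -5/3  0    2    2 ]
  [  0     0  1    0    4 ]
  [  6   -10  0   12   12 ]
  [ -6    10  0  -12  -12 ]
ρ3 → ρ3 − 6·ρ1
  [  1  -5/3  0    2    2 ]
  [  0     0  1    0    4 ]
  [  0     0  0    0    0 ]
  [ -6    10  0  -12  -12 ]
ρ4 → ρ4 + 6·ρ1
  [ 1  -5/3  0  2  2 ]
  [ 0     0  1  0  4 ]
  [ 0     0  0  0  0 ]
  [ 0     0  0  0  0 ]
Pivot columns are the columns containing a leading 1.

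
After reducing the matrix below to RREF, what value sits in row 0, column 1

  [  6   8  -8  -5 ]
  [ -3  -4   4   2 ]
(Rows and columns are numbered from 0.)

4/3

ρ1 := 1/6·ρ1
ρ2 := ρ2 + 3·ρ1
ρ2 := -2·ρ2
ρ1 := ρ1 + 5/6·ρ2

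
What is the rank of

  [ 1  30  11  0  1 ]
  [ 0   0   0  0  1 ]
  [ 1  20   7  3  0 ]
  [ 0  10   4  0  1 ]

R3 -> R3 − R1
  [ 1   30  11  0   1 ]
  [ 0    0   0  0   1 ]
  [ 0  -10  -4  3  -1 ]
  [ 0   10   4  0   1 ]
R2 ↔ R3
  [ 1   30  11  0   1 ]
  [ 0  -10  -4  3  -1 ]
  [ 0    0   0  0   1 ]
  [ 0   10   4  0   1 ]
R2 -> -1/10·R2
  [ 1  30   11      0     1 ]
  [ 0   1  2/5  -3/10  1/10 ]
  [ 0   0    0      0     1 ]
  [ 0  10    4      0     1 ]
R4 -> R4 − 10·R2
  [ 1  30   11      0     1 ]
  [ 0   1  2/5  -3/10  1/10 ]
  [ 0   0    0      0     1 ]
  [ 0   0    0      3     0 ]
R3 ↔ R4
  [ 1  30   11      0     1 ]
  [ 0   1  2/5  -3/10  1/10 ]
  [ 0   0    0      3     0 ]
  [ 0   0    0      0     1 ]
R3 -> 1/3·R3
  [ 1  30   11      0     1 ]
  [ 0   1  2/5  -3/10  1/10 ]
  [ 0   0    0      1     0 ]
  [ 0   0    0      0     1 ]
R2 -> R2 − 1/10·R4
  [ 1  30   11      0  1 ]
  [ 0   1  2/5  -3/10  0 ]
  [ 0   0    0      1  0 ]
  [ 0   0    0      0  1 ]
R1 -> R1 − R4
  [ 1  30   11      0  0 ]
  [ 0   1  2/5  -3/10  0 ]
  [ 0   0    0      1  0 ]
  [ 0   0    0      0  1 ]
R2 -> R2 + 3/10·R3
  [ 1  30   11  0  0 ]
  [ 0   1  2/5  0  0 ]
  [ 0   0    0  1  0 ]
  [ 0   0    0  0  1 ]
R1 -> R1 − 30·R2
  [ 1  0   -1  0  0 ]
  [ 0  1  2/5  0  0 ]
  [ 0  0    0  1  0 ]
  [ 0  0    0  0  1 ]
The reduced form has 4 nonzero rows.

rank = 4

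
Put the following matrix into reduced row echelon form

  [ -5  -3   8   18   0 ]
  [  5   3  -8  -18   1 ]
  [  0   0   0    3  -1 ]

ρ1 → -1/5·ρ1
  [ 1  3/5  -8/5  -18/5   0 ]
  [ 5    3    -8    -18   1 ]
  [ 0    0     0      3  -1 ]
ρ2 → ρ2 − 5·ρ1
  [ 1  3/5  -8/5  -18/5   0 ]
  [ 0    0     0      0   1 ]
  [ 0    0     0      3  -1 ]
ρ2 <-> ρ3
  [ 1  3/5  -8/5  -18/5   0 ]
  [ 0    0     0      3  -1 ]
  [ 0    0     0      0   1 ]
ρ2 → 1/3·ρ2
  [ 1  3/5  -8/5  -18/5     0 ]
  [ 0    0     0      1  -1/3 ]
  [ 0    0     0      0     1 ]
ρ2 → ρ2 + 1/3·ρ3
  [ 1  3/5  -8/5  -18/5  0 ]
  [ 0    0     0      1  0 ]
  [ 0    0     0      0  1 ]
ρ1 → ρ1 + 18/5·ρ2
  [ 1  3/5  -8/5  0  0 ]
  [ 0    0     0  1  0 ]
  [ 0    0     0  0  1 ]

[[1, 3/5, -8/5, 0, 0], [0, 0, 0, 1, 0], [0, 0, 0, 0, 1]]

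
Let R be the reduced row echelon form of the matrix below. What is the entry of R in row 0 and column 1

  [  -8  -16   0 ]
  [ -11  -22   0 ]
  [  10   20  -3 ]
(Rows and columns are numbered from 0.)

Multiply ρ1 by -1/8.
Add 11 times ρ1 to ρ2.
Subtract 10 times ρ1 from ρ3.
Swap ρ2 and ρ3.
Multiply ρ2 by -1/3.

2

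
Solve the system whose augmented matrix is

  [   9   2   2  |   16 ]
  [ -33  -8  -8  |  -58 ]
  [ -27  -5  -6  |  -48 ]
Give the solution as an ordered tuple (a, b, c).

(2, 0, -1)

R1 := 1/9·R1
  [   1  2/9  2/9  |  16/9 ]
  [ -33   -8   -8  |   -58 ]
  [ -27   -5   -6  |   -48 ]
R2 := R2 + 33·R1
  [   1   2/9   2/9  |  16/9 ]
  [   0  -2/3  -2/3  |   2/3 ]
  [ -27    -5    -6  |   -48 ]
R3 := R3 + 27·R1
  [ 1   2/9   2/9  |  16/9 ]
  [ 0  -2/3  -2/3  |   2/3 ]
  [ 0     1     0  |     0 ]
R2 := -3/2·R2
  [ 1  2/9  2/9  |  16/9 ]
  [ 0    1    1  |    -1 ]
  [ 0    1    0  |     0 ]
R3 := R3 − R2
  [ 1  2/9  2/9  |  16/9 ]
  [ 0    1    1  |    -1 ]
  [ 0    0   -1  |     1 ]
R3 := -1·R3
  [ 1  2/9  2/9  |  16/9 ]
  [ 0    1    1  |    -1 ]
  [ 0    0    1  |    -1 ]
R2 := R2 − R3
  [ 1  2/9  2/9  |  16/9 ]
  [ 0    1    0  |     0 ]
  [ 0    0    1  |    -1 ]
R1 := R1 − 2/9·R3
  [ 1  2/9  0  |   2 ]
  [ 0    1  0  |   0 ]
  [ 0    0  1  |  -1 ]
R1 := R1 − 2/9·R2
  [ 1  0  0  |   2 ]
  [ 0  1  0  |   0 ]
  [ 0  0  1  |  -1 ]
Reading off the last column: a = 2, b = 0, c = -1.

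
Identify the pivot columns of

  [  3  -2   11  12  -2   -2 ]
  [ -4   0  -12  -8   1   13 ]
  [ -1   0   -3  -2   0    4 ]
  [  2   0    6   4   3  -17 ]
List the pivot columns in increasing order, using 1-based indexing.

1, 2, 5

Multiply r1 by 1/3.
Add 4 times r1 to r2.
Add r1 to r3.
Subtract 2 times r1 from r4.
Multiply r2 by -3/8.
Add 2/3 times r2 to r3.
Subtract 4/3 times r2 from r4.
Multiply r3 by -4.
Subtract 7/2 times r3 from r4.
Subtract 5/8 times r3 from r2.
Add 2/3 times r3 to r1.
Add 2/3 times r2 to r1.
Pivot columns are the columns containing a leading 1.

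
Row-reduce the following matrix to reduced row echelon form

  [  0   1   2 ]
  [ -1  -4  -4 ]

[[1, 0, -4], [0, 1, 2]]

R1 <=> R2
R1 → -1·R1
R1 → R1 − 4·R2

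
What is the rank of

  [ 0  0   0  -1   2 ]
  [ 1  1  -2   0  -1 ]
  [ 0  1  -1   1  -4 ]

R1 ↔ R2
R2 ↔ R3
R3 ← -1·R3
R2 ← R2 − R3
R1 ← R1 − R2
The reduced form has 3 nonzero rows.

rank = 3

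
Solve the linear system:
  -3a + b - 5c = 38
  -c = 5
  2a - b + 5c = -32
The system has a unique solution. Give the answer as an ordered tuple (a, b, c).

Form the augmented matrix and row-reduce:
  [ -3   1  -5  |   38 ]
  [  0   0  -1  |    5 ]
  [  2  -1   5  |  -32 ]
R1 := -1/3·R1
  [ 1  -1/3  5/3  |  -38/3 ]
  [ 0     0   -1  |      5 ]
  [ 2    -1    5  |    -32 ]
R3 := R3 − 2·R1
  [ 1  -1/3  5/3  |  -38/3 ]
  [ 0     0   -1  |      5 ]
  [ 0  -1/3  5/3  |  -20/3 ]
R2 <=> R3
  [ 1  -1/3  5/3  |  -38/3 ]
  [ 0  -1/3  5/3  |  -20/3 ]
  [ 0     0   -1  |      5 ]
R2 := -3·R2
  [ 1  -1/3  5/3  |  -38/3 ]
  [ 0     1   -5  |     20 ]
  [ 0     0   -1  |      5 ]
R3 := -1·R3
  [ 1  -1/3  5/3  |  -38/3 ]
  [ 0     1   -5  |     20 ]
  [ 0     0    1  |     -5 ]
R2 := R2 + 5·R3
  [ 1  -1/3  5/3  |  -38/3 ]
  [ 0     1    0  |     -5 ]
  [ 0     0    1  |     -5 ]
R1 := R1 − 5/3·R3
  [ 1  -1/3  0  |  -13/3 ]
  [ 0     1  0  |     -5 ]
  [ 0     0  1  |     -5 ]
R1 := R1 + 1/3·R2
  [ 1  0  0  |  -6 ]
  [ 0  1  0  |  -5 ]
  [ 0  0  1  |  -5 ]
Reading off the last column: a = -6, b = -5, c = -5.

(-6, -5, -5)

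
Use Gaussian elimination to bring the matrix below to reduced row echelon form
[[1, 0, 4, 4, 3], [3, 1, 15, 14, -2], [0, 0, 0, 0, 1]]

ρ2 -> ρ2 − 3·ρ1
  [ 1  0  4  4    3 ]
  [ 0  1  3  2  -11 ]
  [ 0  0  0  0    1 ]
ρ2 -> ρ2 + 11·ρ3
  [ 1  0  4  4  3 ]
  [ 0  1  3  2  0 ]
  [ 0  0  0  0  1 ]
ρ1 -> ρ1 − 3·ρ3
  [ 1  0  4  4  0 ]
  [ 0  1  3  2  0 ]
  [ 0  0  0  0  1 ]

[[1, 0, 4, 4, 0], [0, 1, 3, 2, 0], [0, 0, 0, 0, 1]]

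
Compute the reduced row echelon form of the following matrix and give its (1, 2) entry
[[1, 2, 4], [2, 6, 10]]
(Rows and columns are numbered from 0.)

R2 ← R2 − 2·R1
  [ 1  2  4 ]
  [ 0  2  2 ]
R2 ← 1/2·R2
  [ 1  2  4 ]
  [ 0  1  1 ]
R1 ← R1 − 2·R2
  [ 1  0  2 ]
  [ 0  1  1 ]

1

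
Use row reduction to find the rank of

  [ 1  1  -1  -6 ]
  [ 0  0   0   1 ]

ρ1 → ρ1 + 6·ρ2
  [ 1  1  -1  0 ]
  [ 0  0   0  1 ]
The reduced form has 2 nonzero rows.

rank = 2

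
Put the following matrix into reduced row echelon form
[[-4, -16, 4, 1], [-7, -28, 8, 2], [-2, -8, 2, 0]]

ρ1 -> -1/4·ρ1
ρ2 -> ρ2 + 7·ρ1
ρ3 -> ρ3 + 2·ρ1
ρ3 -> -2·ρ3
ρ2 -> ρ2 − 1/4·ρ3
ρ1 -> ρ1 + 1/4·ρ3
ρ1 -> ρ1 + ρ2

[[1, 4, 0, 0], [0, 0, 1, 0], [0, 0, 0, 1]]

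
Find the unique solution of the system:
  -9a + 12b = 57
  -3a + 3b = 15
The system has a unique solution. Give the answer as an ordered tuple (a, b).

Form the augmented matrix and row-reduce:
  [ -9  12  |  57 ]
  [ -3   3  |  15 ]
r1 → -1/9·r1
  [  1  -4/3  |  -19/3 ]
  [ -3     3  |     15 ]
r2 → r2 + 3·r1
  [ 1  -4/3  |  -19/3 ]
  [ 0    -1  |     -4 ]
r2 → -1·r2
  [ 1  -4/3  |  -19/3 ]
  [ 0     1  |      4 ]
r1 → r1 + 4/3·r2
  [ 1  0  |  -1 ]
  [ 0  1  |   4 ]
Reading off the last column: a = -1, b = 4.

(-1, 4)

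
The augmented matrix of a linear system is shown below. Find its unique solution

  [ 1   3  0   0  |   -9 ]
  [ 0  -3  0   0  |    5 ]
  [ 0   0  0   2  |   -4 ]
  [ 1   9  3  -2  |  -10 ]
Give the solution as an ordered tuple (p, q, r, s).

R4 := R4 − R1
  [ 1   3  0   0  |  -9 ]
  [ 0  -3  0   0  |   5 ]
  [ 0   0  0   2  |  -4 ]
  [ 0   6  3  -2  |  -1 ]
R2 := -1/3·R2
  [ 1  3  0   0  |    -9 ]
  [ 0  1  0   0  |  -5/3 ]
  [ 0  0  0   2  |    -4 ]
  [ 0  6  3  -2  |    -1 ]
R4 := R4 − 6·R2
  [ 1  3  0   0  |    -9 ]
  [ 0  1  0   0  |  -5/3 ]
  [ 0  0  0   2  |    -4 ]
  [ 0  0  3  -2  |     9 ]
R3 <-> R4
  [ 1  3  0   0  |    -9 ]
  [ 0  1  0   0  |  -5/3 ]
  [ 0  0  3  -2  |     9 ]
  [ 0  0  0   2  |    -4 ]
R3 := 1/3·R3
  [ 1  3  0     0  |    -9 ]
  [ 0  1  0     0  |  -5/3 ]
  [ 0  0  1  -2/3  |     3 ]
  [ 0  0  0     2  |    -4 ]
R4 := 1/2·R4
  [ 1  3  0     0  |    -9 ]
  [ 0  1  0     0  |  -5/3 ]
  [ 0  0  1  -2/3  |     3 ]
  [ 0  0  0     1  |    -2 ]
R3 := R3 + 2/3·R4
  [ 1  3  0  0  |    -9 ]
  [ 0  1  0  0  |  -5/3 ]
  [ 0  0  1  0  |   5/3 ]
  [ 0  0  0  1  |    -2 ]
R1 := R1 − 3·R2
  [ 1  0  0  0  |    -4 ]
  [ 0  1  0  0  |  -5/3 ]
  [ 0  0  1  0  |   5/3 ]
  [ 0  0  0  1  |    -2 ]
Reading off the last column: p = -4, q = -5/3, r = 5/3, s = -2.

(-4, -5/3, 5/3, -2)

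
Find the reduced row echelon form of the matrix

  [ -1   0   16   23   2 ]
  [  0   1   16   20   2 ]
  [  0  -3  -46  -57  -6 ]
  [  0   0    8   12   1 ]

[[1, 0, 0, 1, 0], [0, 1, 0, -4, 0], [0, 0, 1, 3/2, 0], [0, 0, 0, 0, 1]]

R1 → -1·R1
R3 → R3 + 3·R2
R3 → 1/2·R3
R4 → R4 − 8·R3
R2 → R2 − 2·R4
R1 → R1 + 2·R4
R2 → R2 − 16·R3
R1 → R1 + 16·R3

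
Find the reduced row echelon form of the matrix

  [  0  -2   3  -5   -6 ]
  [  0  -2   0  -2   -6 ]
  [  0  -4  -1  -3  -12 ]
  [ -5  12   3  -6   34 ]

[[1, 0, 0, 3, 2/5], [0, 1, 0, 1, 3], [0, 0, 1, -1, 0], [0, 0, 0, 0, 0]]

r1 ↔ r4
  [ -5  12   3  -6   34 ]
  [  0  -2   0  -2   -6 ]
  [  0  -4  -1  -3  -12 ]
  [  0  -2   3  -5   -6 ]
r1 := -1/5·r1
  [ 1  -12/5  -3/5  6/5  -34/5 ]
  [ 0     -2     0   -2     -6 ]
  [ 0     -4    -1   -3    -12 ]
  [ 0     -2     3   -5     -6 ]
r2 := -1/2·r2
  [ 1  -12/5  -3/5  6/5  -34/5 ]
  [ 0      1     0    1      3 ]
  [ 0     -4    -1   -3    -12 ]
  [ 0     -2     3   -5     -6 ]
r3 := r3 + 4·r2
  [ 1  -12/5  -3/5  6/5  -34/5 ]
  [ 0      1     0    1      3 ]
  [ 0      0    -1    1      0 ]
  [ 0     -2     3   -5     -6 ]
r4 := r4 + 2·r2
  [ 1  -12/5  -3/5  6/5  -34/5 ]
  [ 0      1     0    1      3 ]
  [ 0      0    -1    1      0 ]
  [ 0      0     3   -3      0 ]
r3 := -1·r3
  [ 1  -12/5  -3/5  6/5  -34/5 ]
  [ 0      1     0    1      3 ]
  [ 0      0     1   -1      0 ]
  [ 0      0     3   -3      0 ]
r4 := r4 − 3·r3
  [ 1  -12/5  -3/5  6/5  -34/5 ]
  [ 0      1     0    1      3 ]
  [ 0      0     1   -1      0 ]
  [ 0      0     0    0      0 ]
r1 := r1 + 3/5·r3
  [ 1  -12/5  0  3/5  -34/5 ]
  [ 0      1  0    1      3 ]
  [ 0      0  1   -1      0 ]
  [ 0      0  0    0      0 ]
r1 := r1 + 12/5·r2
  [ 1  0  0   3  2/5 ]
  [ 0  1  0   1    3 ]
  [ 0  0  1  -1    0 ]
  [ 0  0  0   0    0 ]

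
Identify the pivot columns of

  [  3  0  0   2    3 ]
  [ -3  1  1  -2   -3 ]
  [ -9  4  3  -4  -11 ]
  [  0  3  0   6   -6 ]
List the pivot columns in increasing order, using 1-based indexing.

1, 2, 3

R1 := 1/3·R1
R2 := R2 + 3·R1
R3 := R3 + 9·R1
R3 := R3 − 4·R2
R4 := R4 − 3·R2
R3 := -1·R3
R4 := R4 + 3·R3
R2 := R2 − R3
Pivot columns are the columns containing a leading 1.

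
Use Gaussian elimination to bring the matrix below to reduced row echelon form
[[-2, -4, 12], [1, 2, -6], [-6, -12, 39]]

[[1, 2, 0], [0, 0, 1], [0, 0, 0]]

Multiply R1 by -1/2.
Subtract R1 from R2.
Add 6 times R1 to R3.
Swap R2 and R3.
Multiply R2 by 1/3.
Add 6 times R2 to R1.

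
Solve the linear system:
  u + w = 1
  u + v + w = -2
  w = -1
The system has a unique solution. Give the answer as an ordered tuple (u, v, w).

Form the augmented matrix and row-reduce:
  [ 1  0  1  |   1 ]
  [ 1  1  1  |  -2 ]
  [ 0  0  1  |  -1 ]
R2 → R2 − R1
R1 → R1 − R3
Reading off the last column: u = 2, v = -3, w = -1.

(2, -3, -1)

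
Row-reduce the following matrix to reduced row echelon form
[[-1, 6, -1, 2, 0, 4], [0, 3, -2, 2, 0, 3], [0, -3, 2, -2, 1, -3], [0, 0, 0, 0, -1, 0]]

ρ1 → -1·ρ1
  [ 1  -6   1  -2   0  -4 ]
  [ 0   3  -2   2   0   3 ]
  [ 0  -3   2  -2   1  -3 ]
  [ 0   0   0   0  -1   0 ]
ρ2 → 1/3·ρ2
  [ 1  -6     1   -2   0  -4 ]
  [ 0   1  -2/3  2/3   0   1 ]
  [ 0  -3     2   -2   1  -3 ]
  [ 0   0     0    0  -1   0 ]
ρ3 → ρ3 + 3·ρ2
  [ 1  -6     1   -2   0  -4 ]
  [ 0   1  -2/3  2/3   0   1 ]
  [ 0   0     0    0   1   0 ]
  [ 0   0     0    0  -1   0 ]
ρ4 → ρ4 + ρ3
  [ 1  -6     1   -2  0  -4 ]
  [ 0   1  -2/3  2/3  0   1 ]
  [ 0   0     0    0  1   0 ]
  [ 0   0     0    0  0   0 ]
ρ1 → ρ1 + 6·ρ2
  [ 1  0    -3    2  0  2 ]
  [ 0  1  -2/3  2/3  0  1 ]
  [ 0  0     0    0  1  0 ]
  [ 0  0     0    0  0  0 ]

[[1, 0, -3, 2, 0, 2], [0, 1, -2/3, 2/3, 0, 1], [0, 0, 0, 0, 1, 0], [0, 0, 0, 0, 0, 0]]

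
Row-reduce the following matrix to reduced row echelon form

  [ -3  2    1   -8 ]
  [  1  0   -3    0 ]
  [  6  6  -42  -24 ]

r1 → -1/3·r1
r2 → r2 − r1
r3 → r3 − 6·r1
r2 → 3/2·r2
r3 → r3 − 10·r2
r1 → r1 + 2/3·r2

[[1, 0, -3, 0], [0, 1, -4, -4], [0, 0, 0, 0]]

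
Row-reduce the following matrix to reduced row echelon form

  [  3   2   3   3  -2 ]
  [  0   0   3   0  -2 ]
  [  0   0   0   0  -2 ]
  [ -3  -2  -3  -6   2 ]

[[1, 2/3, 0, 0, 0], [0, 0, 1, 0, 0], [0, 0, 0, 1, 0], [0, 0, 0, 0, 1]]

R1 → 1/3·R1
  [  1  2/3   1   1  -2/3 ]
  [  0    0   3   0    -2 ]
  [  0    0   0   0    -2 ]
  [ -3   -2  -3  -6     2 ]
R4 → R4 + 3·R1
  [ 1  2/3  1   1  -2/3 ]
  [ 0    0  3   0    -2 ]
  [ 0    0  0   0    -2 ]
  [ 0    0  0  -3     0 ]
R2 → 1/3·R2
  [ 1  2/3  1   1  -2/3 ]
  [ 0    0  1   0  -2/3 ]
  [ 0    0  0   0    -2 ]
  [ 0    0  0  -3     0 ]
R3 <=> R4
  [ 1  2/3  1   1  -2/3 ]
  [ 0    0  1   0  -2/3 ]
  [ 0    0  0  -3     0 ]
  [ 0    0  0   0    -2 ]
R3 → -1/3·R3
  [ 1  2/3  1  1  -2/3 ]
  [ 0    0  1  0  -2/3 ]
  [ 0    0  0  1     0 ]
  [ 0    0  0  0    -2 ]
R4 → -1/2·R4
  [ 1  2/3  1  1  -2/3 ]
  [ 0    0  1  0  -2/3 ]
  [ 0    0  0  1     0 ]
  [ 0    0  0  0     1 ]
R2 → R2 + 2/3·R4
  [ 1  2/3  1  1  -2/3 ]
  [ 0    0  1  0     0 ]
  [ 0    0  0  1     0 ]
  [ 0    0  0  0     1 ]
R1 → R1 + 2/3·R4
  [ 1  2/3  1  1  0 ]
  [ 0    0  1  0  0 ]
  [ 0    0  0  1  0 ]
  [ 0    0  0  0  1 ]
R1 → R1 − R3
  [ 1  2/3  1  0  0 ]
  [ 0    0  1  0  0 ]
  [ 0    0  0  1  0 ]
  [ 0    0  0  0  1 ]
R1 → R1 − R2
  [ 1  2/3  0  0  0 ]
  [ 0    0  1  0  0 ]
  [ 0    0  0  1  0 ]
  [ 0    0  0  0  1 ]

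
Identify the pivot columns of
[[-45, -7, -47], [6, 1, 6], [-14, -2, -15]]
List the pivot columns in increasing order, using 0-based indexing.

0, 1, 2

R1 -> -1/45·R1
  [   1  7/45  47/45 ]
  [   6     1      6 ]
  [ -14    -2    -15 ]
R2 -> R2 − 6·R1
  [   1  7/45  47/45 ]
  [   0  1/15  -4/15 ]
  [ -14    -2    -15 ]
R3 -> R3 + 14·R1
  [ 1  7/45   47/45 ]
  [ 0  1/15   -4/15 ]
  [ 0  8/45  -17/45 ]
R2 -> 15·R2
  [ 1  7/45   47/45 ]
  [ 0     1      -4 ]
  [ 0  8/45  -17/45 ]
R3 -> R3 − 8/45·R2
  [ 1  7/45  47/45 ]
  [ 0     1     -4 ]
  [ 0     0    1/3 ]
R3 -> 3·R3
  [ 1  7/45  47/45 ]
  [ 0     1     -4 ]
  [ 0     0      1 ]
R2 -> R2 + 4·R3
  [ 1  7/45  47/45 ]
  [ 0     1      0 ]
  [ 0     0      1 ]
R1 -> R1 − 47/45·R3
  [ 1  7/45  0 ]
  [ 0     1  0 ]
  [ 0     0  1 ]
R1 -> R1 − 7/45·R2
  [ 1  0  0 ]
  [ 0  1  0 ]
  [ 0  0  1 ]
Pivot columns are the columns containing a leading 1.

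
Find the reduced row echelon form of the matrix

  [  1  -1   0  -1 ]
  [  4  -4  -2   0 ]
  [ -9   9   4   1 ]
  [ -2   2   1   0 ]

[[1, -1, 0, -1], [0, 0, 1, -2], [0, 0, 0, 0], [0, 0, 0, 0]]

R2 -> R2 − 4·R1
R3 -> R3 + 9·R1
R4 -> R4 + 2·R1
R2 -> -1/2·R2
R3 -> R3 − 4·R2
R4 -> R4 − R2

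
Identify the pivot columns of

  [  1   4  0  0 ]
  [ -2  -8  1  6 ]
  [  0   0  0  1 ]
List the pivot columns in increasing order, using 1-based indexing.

R2 -> R2 + 2·R1
R2 -> R2 − 6·R3
Pivot columns are the columns containing a leading 1.

1, 3, 4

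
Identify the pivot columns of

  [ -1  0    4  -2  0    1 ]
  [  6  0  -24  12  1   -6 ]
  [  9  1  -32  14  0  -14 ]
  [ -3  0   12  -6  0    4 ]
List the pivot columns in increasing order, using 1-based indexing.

Multiply ρ1 by -1.
  [  1  0   -4   2  0   -1 ]
  [  6  0  -24  12  1   -6 ]
  [  9  1  -32  14  0  -14 ]
  [ -3  0   12  -6  0    4 ]
Subtract 6 times ρ1 from ρ2.
  [  1  0   -4   2  0   -1 ]
  [  0  0    0   0  1    0 ]
  [  9  1  -32  14  0  -14 ]
  [ -3  0   12  -6  0    4 ]
Subtract 9 times ρ1 from ρ3.
  [  1  0  -4   2  0  -1 ]
  [  0  0   0   0  1   0 ]
  [  0  1   4  -4  0  -5 ]
  [ -3  0  12  -6  0   4 ]
Add 3 times ρ1 to ρ4.
  [ 1  0  -4   2  0  -1 ]
  [ 0  0   0   0  1   0 ]
  [ 0  1   4  -4  0  -5 ]
  [ 0  0   0   0  0   1 ]
Swap ρ2 and ρ3.
  [ 1  0  -4   2  0  -1 ]
  [ 0  1   4  -4  0  -5 ]
  [ 0  0   0   0  1   0 ]
  [ 0  0   0   0  0   1 ]
Add 5 times ρ4 to ρ2.
  [ 1  0  -4   2  0  -1 ]
  [ 0  1   4  -4  0   0 ]
  [ 0  0   0   0  1   0 ]
  [ 0  0   0   0  0   1 ]
Add ρ4 to ρ1.
  [ 1  0  -4   2  0  0 ]
  [ 0  1   4  -4  0  0 ]
  [ 0  0   0   0  1  0 ]
  [ 0  0   0   0  0  1 ]
Pivot columns are the columns containing a leading 1.

1, 2, 5, 6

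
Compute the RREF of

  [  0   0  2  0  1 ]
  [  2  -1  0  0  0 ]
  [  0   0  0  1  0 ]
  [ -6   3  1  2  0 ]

[[1, -1/2, 0, 0, 0], [0, 0, 1, 0, 0], [0, 0, 0, 1, 0], [0, 0, 0, 0, 1]]

R1 <-> R2
  [  2  -1  0  0  0 ]
  [  0   0  2  0  1 ]
  [  0   0  0  1  0 ]
  [ -6   3  1  2  0 ]
R1 ← 1/2·R1
  [  1  -1/2  0  0  0 ]
  [  0     0  2  0  1 ]
  [  0     0  0  1  0 ]
  [ -6     3  1  2  0 ]
R4 ← R4 + 6·R1
  [ 1  -1/2  0  0  0 ]
  [ 0     0  2  0  1 ]
  [ 0     0  0  1  0 ]
  [ 0     0  1  2  0 ]
R2 ← 1/2·R2
  [ 1  -1/2  0  0    0 ]
  [ 0     0  1  0  1/2 ]
  [ 0     0  0  1    0 ]
  [ 0     0  1  2    0 ]
R4 ← R4 − R2
  [ 1  -1/2  0  0     0 ]
  [ 0     0  1  0   1/2 ]
  [ 0     0  0  1     0 ]
  [ 0     0  0  2  -1/2 ]
R4 ← R4 − 2·R3
  [ 1  -1/2  0  0     0 ]
  [ 0     0  1  0   1/2 ]
  [ 0     0  0  1     0 ]
  [ 0     0  0  0  -1/2 ]
R4 ← -2·R4
  [ 1  -1/2  0  0    0 ]
  [ 0     0  1  0  1/2 ]
  [ 0     0  0  1    0 ]
  [ 0     0  0  0    1 ]
R2 ← R2 − 1/2·R4
  [ 1  -1/2  0  0  0 ]
  [ 0     0  1  0  0 ]
  [ 0     0  0  1  0 ]
  [ 0     0  0  0  1 ]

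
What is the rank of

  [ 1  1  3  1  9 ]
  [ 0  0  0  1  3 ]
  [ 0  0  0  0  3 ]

rank = 3

Multiply ρ3 by 1/3.
  [ 1  1  3  1  9 ]
  [ 0  0  0  1  3 ]
  [ 0  0  0  0  1 ]
Subtract 3 times ρ3 from ρ2.
  [ 1  1  3  1  9 ]
  [ 0  0  0  1  0 ]
  [ 0  0  0  0  1 ]
Subtract 9 times ρ3 from ρ1.
  [ 1  1  3  1  0 ]
  [ 0  0  0  1  0 ]
  [ 0  0  0  0  1 ]
Subtract ρ2 from ρ1.
  [ 1  1  3  0  0 ]
  [ 0  0  0  1  0 ]
  [ 0  0  0  0  1 ]
The reduced form has 3 nonzero rows.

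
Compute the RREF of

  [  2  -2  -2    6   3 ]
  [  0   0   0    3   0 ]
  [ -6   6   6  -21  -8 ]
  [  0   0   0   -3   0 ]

ρ1 -> 1/2·ρ1
ρ3 -> ρ3 + 6·ρ1
ρ2 -> 1/3·ρ2
ρ3 -> ρ3 + 3·ρ2
ρ4 -> ρ4 + 3·ρ2
ρ1 -> ρ1 − 3/2·ρ3
ρ1 -> ρ1 − 3·ρ2

[[1, -1, -1, 0, 0], [0, 0, 0, 1, 0], [0, 0, 0, 0, 1], [0, 0, 0, 0, 0]]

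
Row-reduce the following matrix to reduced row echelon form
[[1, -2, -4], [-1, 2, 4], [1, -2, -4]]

Add R1 to R2.
  [ 1  -2  -4 ]
  [ 0   0   0 ]
  [ 1  -2  -4 ]
Subtract R1 from R3.
  [ 1  -2  -4 ]
  [ 0   0   0 ]
  [ 0   0   0 ]

[[1, -2, -4], [0, 0, 0], [0, 0, 0]]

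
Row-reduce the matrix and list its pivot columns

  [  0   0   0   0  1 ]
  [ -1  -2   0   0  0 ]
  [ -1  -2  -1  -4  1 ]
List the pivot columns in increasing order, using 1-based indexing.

R1 <=> R2
  [ -1  -2   0   0  0 ]
  [  0   0   0   0  1 ]
  [ -1  -2  -1  -4  1 ]
R1 := -1·R1
  [  1   2   0   0  0 ]
  [  0   0   0   0  1 ]
  [ -1  -2  -1  -4  1 ]
R3 := R3 + R1
  [ 1  2   0   0  0 ]
  [ 0  0   0   0  1 ]
  [ 0  0  -1  -4  1 ]
R2 <=> R3
  [ 1  2   0   0  0 ]
  [ 0  0  -1  -4  1 ]
  [ 0  0   0   0  1 ]
R2 := -1·R2
  [ 1  2  0  0   0 ]
  [ 0  0  1  4  -1 ]
  [ 0  0  0  0   1 ]
R2 := R2 + R3
  [ 1  2  0  0  0 ]
  [ 0  0  1  4  0 ]
  [ 0  0  0  0  1 ]
Pivot columns are the columns containing a leading 1.

1, 3, 5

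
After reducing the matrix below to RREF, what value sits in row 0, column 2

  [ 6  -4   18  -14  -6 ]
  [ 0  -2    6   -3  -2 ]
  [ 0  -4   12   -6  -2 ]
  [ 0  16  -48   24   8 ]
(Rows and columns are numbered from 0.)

1

Multiply ρ1 by 1/6.
Multiply ρ2 by -1/2.
Add 4 times ρ2 to ρ3.
Subtract 16 times ρ2 from ρ4.
Multiply ρ3 by 1/2.
Add 8 times ρ3 to ρ4.
Subtract ρ3 from ρ2.
Add ρ3 to ρ1.
Add 2/3 times ρ2 to ρ1.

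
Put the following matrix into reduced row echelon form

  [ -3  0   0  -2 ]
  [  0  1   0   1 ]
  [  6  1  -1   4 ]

[[1, 0, 0, 2/3], [0, 1, 0, 1], [0, 0, 1, 1]]

r1 ← -1/3·r1
  [ 1  0   0  2/3 ]
  [ 0  1   0    1 ]
  [ 6  1  -1    4 ]
r3 ← r3 − 6·r1
  [ 1  0   0  2/3 ]
  [ 0  1   0    1 ]
  [ 0  1  -1    0 ]
r3 ← r3 − r2
  [ 1  0   0  2/3 ]
  [ 0  1   0    1 ]
  [ 0  0  -1   -1 ]
r3 ← -1·r3
  [ 1  0  0  2/3 ]
  [ 0  1  0    1 ]
  [ 0  0  1    1 ]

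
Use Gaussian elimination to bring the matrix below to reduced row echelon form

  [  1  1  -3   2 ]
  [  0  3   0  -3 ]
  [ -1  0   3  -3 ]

[[1, 0, -3, 3], [0, 1, 0, -1], [0, 0, 0, 0]]

r3 ← r3 + r1
  [ 1  1  -3   2 ]
  [ 0  3   0  -3 ]
  [ 0  1   0  -1 ]
r2 ← 1/3·r2
  [ 1  1  -3   2 ]
  [ 0  1   0  -1 ]
  [ 0  1   0  -1 ]
r3 ← r3 − r2
  [ 1  1  -3   2 ]
  [ 0  1   0  -1 ]
  [ 0  0   0   0 ]
r1 ← r1 − r2
  [ 1  0  -3   3 ]
  [ 0  1   0  -1 ]
  [ 0  0   0   0 ]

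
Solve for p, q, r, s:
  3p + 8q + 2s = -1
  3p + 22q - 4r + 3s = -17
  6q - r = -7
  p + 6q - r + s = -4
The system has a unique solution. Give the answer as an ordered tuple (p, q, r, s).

(1, -1, 1, 2)

Form the augmented matrix and row-reduce:
  [ 3   8   0  2  |   -1 ]
  [ 3  22  -4  3  |  -17 ]
  [ 0   6  -1  0  |   -7 ]
  [ 1   6  -1  1  |   -4 ]
r1 → 1/3·r1
  [ 1  8/3   0  2/3  |  -1/3 ]
  [ 3   22  -4    3  |   -17 ]
  [ 0    6  -1    0  |    -7 ]
  [ 1    6  -1    1  |    -4 ]
r2 → r2 − 3·r1
  [ 1  8/3   0  2/3  |  -1/3 ]
  [ 0   14  -4    1  |   -16 ]
  [ 0    6  -1    0  |    -7 ]
  [ 1    6  -1    1  |    -4 ]
r4 → r4 − r1
  [ 1   8/3   0  2/3  |   -1/3 ]
  [ 0    14  -4    1  |    -16 ]
  [ 0     6  -1    0  |     -7 ]
  [ 0  10/3  -1  1/3  |  -11/3 ]
r2 → 1/14·r2
  [ 1   8/3     0   2/3  |   -1/3 ]
  [ 0     1  -2/7  1/14  |   -8/7 ]
  [ 0     6    -1     0  |     -7 ]
  [ 0  10/3    -1   1/3  |  -11/3 ]
r3 → r3 − 6·r2
  [ 1   8/3     0   2/3  |   -1/3 ]
  [ 0     1  -2/7  1/14  |   -8/7 ]
  [ 0     0   5/7  -3/7  |   -1/7 ]
  [ 0  10/3    -1   1/3  |  -11/3 ]
r4 → r4 − 10/3·r2
  [ 1  8/3      0   2/3  |  -1/3 ]
  [ 0    1   -2/7  1/14  |  -8/7 ]
  [ 0    0    5/7  -3/7  |  -1/7 ]
  [ 0    0  -1/21  2/21  |   1/7 ]
r3 → 7/5·r3
  [ 1  8/3      0   2/3  |  -1/3 ]
  [ 0    1   -2/7  1/14  |  -8/7 ]
  [ 0    0      1  -3/5  |  -1/5 ]
  [ 0    0  -1/21  2/21  |   1/7 ]
r4 → r4 + 1/21·r3
  [ 1  8/3     0   2/3  |  -1/3 ]
  [ 0    1  -2/7  1/14  |  -8/7 ]
  [ 0    0     1  -3/5  |  -1/5 ]
  [ 0    0     0  1/15  |  2/15 ]
r4 → 15·r4
  [ 1  8/3     0   2/3  |  -1/3 ]
  [ 0    1  -2/7  1/14  |  -8/7 ]
  [ 0    0     1  -3/5  |  -1/5 ]
  [ 0    0     0     1  |     2 ]
r3 → r3 + 3/5·r4
  [ 1  8/3     0   2/3  |  -1/3 ]
  [ 0    1  -2/7  1/14  |  -8/7 ]
  [ 0    0     1     0  |     1 ]
  [ 0    0     0     1  |     2 ]
r2 → r2 − 1/14·r4
  [ 1  8/3     0  2/3  |  -1/3 ]
  [ 0    1  -2/7    0  |  -9/7 ]
  [ 0    0     1    0  |     1 ]
  [ 0    0     0    1  |     2 ]
r1 → r1 − 2/3·r4
  [ 1  8/3     0  0  |  -5/3 ]
  [ 0    1  -2/7  0  |  -9/7 ]
  [ 0    0     1  0  |     1 ]
  [ 0    0     0  1  |     2 ]
r2 → r2 + 2/7·r3
  [ 1  8/3  0  0  |  -5/3 ]
  [ 0    1  0  0  |    -1 ]
  [ 0    0  1  0  |     1 ]
  [ 0    0  0  1  |     2 ]
r1 → r1 − 8/3·r2
  [ 1  0  0  0  |   1 ]
  [ 0  1  0  0  |  -1 ]
  [ 0  0  1  0  |   1 ]
  [ 0  0  0  1  |   2 ]
Reading off the last column: p = 1, q = -1, r = 1, s = 2.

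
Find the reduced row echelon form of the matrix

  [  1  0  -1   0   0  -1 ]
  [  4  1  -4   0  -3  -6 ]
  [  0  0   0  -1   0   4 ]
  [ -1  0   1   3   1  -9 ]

ρ2 := ρ2 − 4·ρ1
  [  1  0  -1   0   0  -1 ]
  [  0  1   0   0  -3  -2 ]
  [  0  0   0  -1   0   4 ]
  [ -1  0   1   3   1  -9 ]
ρ4 := ρ4 + ρ1
  [ 1  0  -1   0   0   -1 ]
  [ 0  1   0   0  -3   -2 ]
  [ 0  0   0  -1   0    4 ]
  [ 0  0   0   3   1  -10 ]
ρ3 := -1·ρ3
  [ 1  0  -1  0   0   -1 ]
  [ 0  1   0  0  -3   -2 ]
  [ 0  0   0  1   0   -4 ]
  [ 0  0   0  3   1  -10 ]
ρ4 := ρ4 − 3·ρ3
  [ 1  0  -1  0   0  -1 ]
  [ 0  1   0  0  -3  -2 ]
  [ 0  0   0  1   0  -4 ]
  [ 0  0   0  0   1   2 ]
ρ2 := ρ2 + 3·ρ4
  [ 1  0  -1  0  0  -1 ]
  [ 0  1   0  0  0   4 ]
  [ 0  0   0  1  0  -4 ]
  [ 0  0   0  0  1   2 ]

[[1, 0, -1, 0, 0, -1], [0, 1, 0, 0, 0, 4], [0, 0, 0, 1, 0, -4], [0, 0, 0, 0, 1, 2]]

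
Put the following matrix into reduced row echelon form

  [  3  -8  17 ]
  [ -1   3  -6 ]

[[1, 0, 3], [0, 1, -1]]

R1 → 1/3·R1
  [  1  -8/3  17/3 ]
  [ -1     3    -6 ]
R2 → R2 + R1
  [ 1  -8/3  17/3 ]
  [ 0   1/3  -1/3 ]
R2 → 3·R2
  [ 1  -8/3  17/3 ]
  [ 0     1    -1 ]
R1 → R1 + 8/3·R2
  [ 1  0   3 ]
  [ 0  1  -1 ]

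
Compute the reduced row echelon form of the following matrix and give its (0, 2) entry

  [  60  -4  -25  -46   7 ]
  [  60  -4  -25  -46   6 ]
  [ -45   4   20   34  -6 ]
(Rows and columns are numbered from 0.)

R1 := 1/60·R1
  [   1  -1/15  -5/12  -23/30  7/60 ]
  [  60     -4    -25     -46     6 ]
  [ -45      4     20      34    -6 ]
R2 := R2 − 60·R1
  [   1  -1/15  -5/12  -23/30  7/60 ]
  [   0      0      0       0    -1 ]
  [ -45      4     20      34    -6 ]
R3 := R3 + 45·R1
  [ 1  -1/15  -5/12  -23/30  7/60 ]
  [ 0      0      0       0    -1 ]
  [ 0      1    5/4    -1/2  -3/4 ]
R2 ↔ R3
  [ 1  -1/15  -5/12  -23/30  7/60 ]
  [ 0      1    5/4    -1/2  -3/4 ]
  [ 0      0      0       0    -1 ]
R3 := -1·R3
  [ 1  -1/15  -5/12  -23/30  7/60 ]
  [ 0      1    5/4    -1/2  -3/4 ]
  [ 0      0      0       0     1 ]
R2 := R2 + 3/4·R3
  [ 1  -1/15  -5/12  -23/30  7/60 ]
  [ 0      1    5/4    -1/2     0 ]
  [ 0      0      0       0     1 ]
R1 := R1 − 7/60·R3
  [ 1  -1/15  -5/12  -23/30  0 ]
  [ 0      1    5/4    -1/2  0 ]
  [ 0      0      0       0  1 ]
R1 := R1 + 1/15·R2
  [ 1  0  -1/3  -4/5  0 ]
  [ 0  1   5/4  -1/2  0 ]
  [ 0  0     0     0  1 ]

-1/3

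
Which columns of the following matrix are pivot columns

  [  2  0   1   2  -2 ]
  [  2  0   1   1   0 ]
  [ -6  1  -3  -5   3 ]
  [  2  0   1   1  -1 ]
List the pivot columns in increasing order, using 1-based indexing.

Multiply ρ1 by 1/2.
  [  1  0  1/2   1  -1 ]
  [  2  0    1   1   0 ]
  [ -6  1   -3  -5   3 ]
  [  2  0    1   1  -1 ]
Subtract 2 times ρ1 from ρ2.
  [  1  0  1/2   1  -1 ]
  [  0  0    0  -1   2 ]
  [ -6  1   -3  -5   3 ]
  [  2  0    1   1  -1 ]
Add 6 times ρ1 to ρ3.
  [ 1  0  1/2   1  -1 ]
  [ 0  0    0  -1   2 ]
  [ 0  1    0   1  -3 ]
  [ 2  0    1   1  -1 ]
Subtract 2 times ρ1 from ρ4.
  [ 1  0  1/2   1  -1 ]
  [ 0  0    0  -1   2 ]
  [ 0  1    0   1  -3 ]
  [ 0  0    0  -1   1 ]
Swap ρ2 and ρ3.
  [ 1  0  1/2   1  -1 ]
  [ 0  1    0   1  -3 ]
  [ 0  0    0  -1   2 ]
  [ 0  0    0  -1   1 ]
Multiply ρ3 by -1.
  [ 1  0  1/2   1  -1 ]
  [ 0  1    0   1  -3 ]
  [ 0  0    0   1  -2 ]
  [ 0  0    0  -1   1 ]
Add ρ3 to ρ4.
  [ 1  0  1/2  1  -1 ]
  [ 0  1    0  1  -3 ]
  [ 0  0    0  1  -2 ]
  [ 0  0    0  0  -1 ]
Multiply ρ4 by -1.
  [ 1  0  1/2  1  -1 ]
  [ 0  1    0  1  -3 ]
  [ 0  0    0  1  -2 ]
  [ 0  0    0  0   1 ]
Add 2 times ρ4 to ρ3.
  [ 1  0  1/2  1  -1 ]
  [ 0  1    0  1  -3 ]
  [ 0  0    0  1   0 ]
  [ 0  0    0  0   1 ]
Add 3 times ρ4 to ρ2.
  [ 1  0  1/2  1  -1 ]
  [ 0  1    0  1   0 ]
  [ 0  0    0  1   0 ]
  [ 0  0    0  0   1 ]
Add ρ4 to ρ1.
  [ 1  0  1/2  1  0 ]
  [ 0  1    0  1  0 ]
  [ 0  0    0  1  0 ]
  [ 0  0    0  0  1 ]
Subtract ρ3 from ρ2.
  [ 1  0  1/2  1  0 ]
  [ 0  1    0  0  0 ]
  [ 0  0    0  1  0 ]
  [ 0  0    0  0  1 ]
Subtract ρ3 from ρ1.
  [ 1  0  1/2  0  0 ]
  [ 0  1    0  0  0 ]
  [ 0  0    0  1  0 ]
  [ 0  0    0  0  1 ]
Pivot columns are the columns containing a leading 1.

1, 2, 4, 5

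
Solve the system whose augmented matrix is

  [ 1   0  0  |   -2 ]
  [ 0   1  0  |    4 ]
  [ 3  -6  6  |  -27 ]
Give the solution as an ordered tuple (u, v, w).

(-2, 4, 1/2)

ρ3 ← ρ3 − 3·ρ1
  [ 1   0  0  |   -2 ]
  [ 0   1  0  |    4 ]
  [ 0  -6  6  |  -21 ]
ρ3 ← ρ3 + 6·ρ2
  [ 1  0  0  |  -2 ]
  [ 0  1  0  |   4 ]
  [ 0  0  6  |   3 ]
ρ3 ← 1/6·ρ3
  [ 1  0  0  |   -2 ]
  [ 0  1  0  |    4 ]
  [ 0  0  1  |  1/2 ]
Reading off the last column: u = -2, v = 4, w = 1/2.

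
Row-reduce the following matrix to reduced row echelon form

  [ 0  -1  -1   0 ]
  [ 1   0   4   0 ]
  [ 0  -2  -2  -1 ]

ρ1 <-> ρ2
ρ2 ← -1·ρ2
ρ3 ← ρ3 + 2·ρ2
ρ3 ← -1·ρ3

[[1, 0, 4, 0], [0, 1, 1, 0], [0, 0, 0, 1]]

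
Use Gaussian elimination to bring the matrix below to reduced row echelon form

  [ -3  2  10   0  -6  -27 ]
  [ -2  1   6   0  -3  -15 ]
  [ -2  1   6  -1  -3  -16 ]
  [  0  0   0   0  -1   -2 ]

[[1, 0, -2, 0, 0, 3], [0, 1, 2, 0, 0, -3], [0, 0, 0, 1, 0, 1], [0, 0, 0, 0, 1, 2]]

R1 → -1/3·R1
  [  1  -2/3  -10/3   0   2    9 ]
  [ -2     1      6   0  -3  -15 ]
  [ -2     1      6  -1  -3  -16 ]
  [  0     0      0   0  -1   -2 ]
R2 → R2 + 2·R1
  [  1  -2/3  -10/3   0   2    9 ]
  [  0  -1/3   -2/3   0   1    3 ]
  [ -2     1      6  -1  -3  -16 ]
  [  0     0      0   0  -1   -2 ]
R3 → R3 + 2·R1
  [ 1  -2/3  -10/3   0   2   9 ]
  [ 0  -1/3   -2/3   0   1   3 ]
  [ 0  -1/3   -2/3  -1   1   2 ]
  [ 0     0      0   0  -1  -2 ]
R2 → -3·R2
  [ 1  -2/3  -10/3   0   2   9 ]
  [ 0     1      2   0  -3  -9 ]
  [ 0  -1/3   -2/3  -1   1   2 ]
  [ 0     0      0   0  -1  -2 ]
R3 → R3 + 1/3·R2
  [ 1  -2/3  -10/3   0   2   9 ]
  [ 0     1      2   0  -3  -9 ]
  [ 0     0      0  -1   0  -1 ]
  [ 0     0      0   0  -1  -2 ]
R3 → -1·R3
  [ 1  -2/3  -10/3  0   2   9 ]
  [ 0     1      2  0  -3  -9 ]
  [ 0     0      0  1   0   1 ]
  [ 0     0      0  0  -1  -2 ]
R4 → -1·R4
  [ 1  -2/3  -10/3  0   2   9 ]
  [ 0     1      2  0  -3  -9 ]
  [ 0     0      0  1   0   1 ]
  [ 0     0      0  0   1   2 ]
R2 → R2 + 3·R4
  [ 1  -2/3  -10/3  0  2   9 ]
  [ 0     1      2  0  0  -3 ]
  [ 0     0      0  1  0   1 ]
  [ 0     0      0  0  1   2 ]
R1 → R1 − 2·R4
  [ 1  -2/3  -10/3  0  0   5 ]
  [ 0     1      2  0  0  -3 ]
  [ 0     0      0  1  0   1 ]
  [ 0     0      0  0  1   2 ]
R1 → R1 + 2/3·R2
  [ 1  0  -2  0  0   3 ]
  [ 0  1   2  0  0  -3 ]
  [ 0  0   0  1  0   1 ]
  [ 0  0   0  0  1   2 ]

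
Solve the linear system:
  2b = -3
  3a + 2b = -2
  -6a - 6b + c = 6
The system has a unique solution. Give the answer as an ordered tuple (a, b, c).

(1/3, -3/2, -1)

Form the augmented matrix and row-reduce:
  [  0   2  0  |  -3 ]
  [  3   2  0  |  -2 ]
  [ -6  -6  1  |   6 ]
Swap R1 and R2.
Multiply R1 by 1/3.
Add 6 times R1 to R3.
Multiply R2 by 1/2.
Add 2 times R2 to R3.
Subtract 2/3 times R2 from R1.
Reading off the last column: a = 1/3, b = -3/2, c = -1.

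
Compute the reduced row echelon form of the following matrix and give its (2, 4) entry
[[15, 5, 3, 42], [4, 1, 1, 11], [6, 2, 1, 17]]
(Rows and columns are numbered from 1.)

0

r1 → 1/15·r1
  [ 1  1/3  1/5  14/5 ]
  [ 4    1    1    11 ]
  [ 6    2    1    17 ]
r2 → r2 − 4·r1
  [ 1   1/3  1/5  14/5 ]
  [ 0  -1/3  1/5  -1/5 ]
  [ 6     2    1    17 ]
r3 → r3 − 6·r1
  [ 1   1/3   1/5  14/5 ]
  [ 0  -1/3   1/5  -1/5 ]
  [ 0     0  -1/5   1/5 ]
r2 → -3·r2
  [ 1  1/3   1/5  14/5 ]
  [ 0    1  -3/5   3/5 ]
  [ 0    0  -1/5   1/5 ]
r3 → -5·r3
  [ 1  1/3   1/5  14/5 ]
  [ 0    1  -3/5   3/5 ]
  [ 0    0     1    -1 ]
r2 → r2 + 3/5·r3
  [ 1  1/3  1/5  14/5 ]
  [ 0    1    0     0 ]
  [ 0    0    1    -1 ]
r1 → r1 − 1/5·r3
  [ 1  1/3  0   3 ]
  [ 0    1  0   0 ]
  [ 0    0  1  -1 ]
r1 → r1 − 1/3·r2
  [ 1  0  0   3 ]
  [ 0  1  0   0 ]
  [ 0  0  1  -1 ]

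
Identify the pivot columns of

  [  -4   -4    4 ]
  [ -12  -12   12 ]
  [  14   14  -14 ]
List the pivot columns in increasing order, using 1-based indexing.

1

R1 -> -1/4·R1
  [   1    1   -1 ]
  [ -12  -12   12 ]
  [  14   14  -14 ]
R2 -> R2 + 12·R1
  [  1   1   -1 ]
  [  0   0    0 ]
  [ 14  14  -14 ]
R3 -> R3 − 14·R1
  [ 1  1  -1 ]
  [ 0  0   0 ]
  [ 0  0   0 ]
Pivot columns are the columns containing a leading 1.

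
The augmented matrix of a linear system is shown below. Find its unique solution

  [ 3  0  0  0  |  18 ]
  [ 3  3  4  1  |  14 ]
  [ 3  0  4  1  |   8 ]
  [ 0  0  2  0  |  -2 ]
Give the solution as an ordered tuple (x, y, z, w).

(6, 2, -1, -6)

ρ1 := 1/3·ρ1
  [ 1  0  0  0  |   6 ]
  [ 3  3  4  1  |  14 ]
  [ 3  0  4  1  |   8 ]
  [ 0  0  2  0  |  -2 ]
ρ2 := ρ2 − 3·ρ1
  [ 1  0  0  0  |   6 ]
  [ 0  3  4  1  |  -4 ]
  [ 3  0  4  1  |   8 ]
  [ 0  0  2  0  |  -2 ]
ρ3 := ρ3 − 3·ρ1
  [ 1  0  0  0  |    6 ]
  [ 0  3  4  1  |   -4 ]
  [ 0  0  4  1  |  -10 ]
  [ 0  0  2  0  |   -2 ]
ρ2 := 1/3·ρ2
  [ 1  0    0    0  |     6 ]
  [ 0  1  4/3  1/3  |  -4/3 ]
  [ 0  0    4    1  |   -10 ]
  [ 0  0    2    0  |    -2 ]
ρ3 := 1/4·ρ3
  [ 1  0    0    0  |     6 ]
  [ 0  1  4/3  1/3  |  -4/3 ]
  [ 0  0    1  1/4  |  -5/2 ]
  [ 0  0    2    0  |    -2 ]
ρ4 := ρ4 − 2·ρ3
  [ 1  0    0     0  |     6 ]
  [ 0  1  4/3   1/3  |  -4/3 ]
  [ 0  0    1   1/4  |  -5/2 ]
  [ 0  0    0  -1/2  |     3 ]
ρ4 := -2·ρ4
  [ 1  0    0    0  |     6 ]
  [ 0  1  4/3  1/3  |  -4/3 ]
  [ 0  0    1  1/4  |  -5/2 ]
  [ 0  0    0    1  |    -6 ]
ρ3 := ρ3 − 1/4·ρ4
  [ 1  0    0    0  |     6 ]
  [ 0  1  4/3  1/3  |  -4/3 ]
  [ 0  0    1    0  |    -1 ]
  [ 0  0    0    1  |    -6 ]
ρ2 := ρ2 − 1/3·ρ4
  [ 1  0    0  0  |    6 ]
  [ 0  1  4/3  0  |  2/3 ]
  [ 0  0    1  0  |   -1 ]
  [ 0  0    0  1  |   -6 ]
ρ2 := ρ2 − 4/3·ρ3
  [ 1  0  0  0  |   6 ]
  [ 0  1  0  0  |   2 ]
  [ 0  0  1  0  |  -1 ]
  [ 0  0  0  1  |  -6 ]
Reading off the last column: x = 6, y = 2, z = -1, w = -6.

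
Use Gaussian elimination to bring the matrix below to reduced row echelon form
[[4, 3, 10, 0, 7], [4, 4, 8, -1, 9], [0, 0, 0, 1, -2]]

r1 → 1/4·r1
  [ 1  3/4  5/2   0  7/4 ]
  [ 4    4    8  -1    9 ]
  [ 0    0    0   1   -2 ]
r2 → r2 − 4·r1
  [ 1  3/4  5/2   0  7/4 ]
  [ 0    1   -2  -1    2 ]
  [ 0    0    0   1   -2 ]
r2 → r2 + r3
  [ 1  3/4  5/2  0  7/4 ]
  [ 0    1   -2  0    0 ]
  [ 0    0    0  1   -2 ]
r1 → r1 − 3/4·r2
  [ 1  0   4  0  7/4 ]
  [ 0  1  -2  0    0 ]
  [ 0  0   0  1   -2 ]

[[1, 0, 4, 0, 7/4], [0, 1, -2, 0, 0], [0, 0, 0, 1, -2]]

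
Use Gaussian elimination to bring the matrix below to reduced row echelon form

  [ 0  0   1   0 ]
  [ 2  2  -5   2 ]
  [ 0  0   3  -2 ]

R1 ↔ R2
R1 → 1/2·R1
R3 → R3 − 3·R2
R3 → -1/2·R3
R1 → R1 − R3
R1 → R1 + 5/2·R2

[[1, 1, 0, 0], [0, 0, 1, 0], [0, 0, 0, 1]]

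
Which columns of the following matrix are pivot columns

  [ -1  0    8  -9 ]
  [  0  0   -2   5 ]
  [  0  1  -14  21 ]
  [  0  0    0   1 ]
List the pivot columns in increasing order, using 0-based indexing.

R1 → -1·R1
  [ 1  0   -8   9 ]
  [ 0  0   -2   5 ]
  [ 0  1  -14  21 ]
  [ 0  0    0   1 ]
R2 ↔ R3
  [ 1  0   -8   9 ]
  [ 0  1  -14  21 ]
  [ 0  0   -2   5 ]
  [ 0  0    0   1 ]
R3 → -1/2·R3
  [ 1  0   -8     9 ]
  [ 0  1  -14    21 ]
  [ 0  0    1  -5/2 ]
  [ 0  0    0     1 ]
R3 → R3 + 5/2·R4
  [ 1  0   -8   9 ]
  [ 0  1  -14  21 ]
  [ 0  0    1   0 ]
  [ 0  0    0   1 ]
R2 → R2 − 21·R4
  [ 1  0   -8  9 ]
  [ 0  1  -14  0 ]
  [ 0  0    1  0 ]
  [ 0  0    0  1 ]
R1 → R1 − 9·R4
  [ 1  0   -8  0 ]
  [ 0  1  -14  0 ]
  [ 0  0    1  0 ]
  [ 0  0    0  1 ]
R2 → R2 + 14·R3
  [ 1  0  -8  0 ]
  [ 0  1   0  0 ]
  [ 0  0   1  0 ]
  [ 0  0   0  1 ]
R1 → R1 + 8·R3
  [ 1  0  0  0 ]
  [ 0  1  0  0 ]
  [ 0  0  1  0 ]
  [ 0  0  0  1 ]
Pivot columns are the columns containing a leading 1.

0, 1, 2, 3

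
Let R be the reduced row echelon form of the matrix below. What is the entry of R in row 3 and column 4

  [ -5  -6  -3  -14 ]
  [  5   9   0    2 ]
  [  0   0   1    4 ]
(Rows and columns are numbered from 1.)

Multiply ρ1 by -1/5.
  [ 1  6/5  3/5  14/5 ]
  [ 5    9    0     2 ]
  [ 0    0    1     4 ]
Subtract 5 times ρ1 from ρ2.
  [ 1  6/5  3/5  14/5 ]
  [ 0    3   -3   -12 ]
  [ 0    0    1     4 ]
Multiply ρ2 by 1/3.
  [ 1  6/5  3/5  14/5 ]
  [ 0    1   -1    -4 ]
  [ 0    0    1     4 ]
Add ρ3 to ρ2.
  [ 1  6/5  3/5  14/5 ]
  [ 0    1    0     0 ]
  [ 0    0    1     4 ]
Subtract 3/5 times ρ3 from ρ1.
  [ 1  6/5  0  2/5 ]
  [ 0    1  0    0 ]
  [ 0    0  1    4 ]
Subtract 6/5 times ρ2 from ρ1.
  [ 1  0  0  2/5 ]
  [ 0  1  0    0 ]
  [ 0  0  1    4 ]

4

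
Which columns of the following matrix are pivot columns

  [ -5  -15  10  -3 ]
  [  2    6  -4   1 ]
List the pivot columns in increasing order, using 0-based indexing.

0, 3

r1 := -1/5·r1
  [ 1  3  -2  3/5 ]
  [ 2  6  -4    1 ]
r2 := r2 − 2·r1
  [ 1  3  -2   3/5 ]
  [ 0  0   0  -1/5 ]
r2 := -5·r2
  [ 1  3  -2  3/5 ]
  [ 0  0   0    1 ]
r1 := r1 − 3/5·r2
  [ 1  3  -2  0 ]
  [ 0  0   0  1 ]
Pivot columns are the columns containing a leading 1.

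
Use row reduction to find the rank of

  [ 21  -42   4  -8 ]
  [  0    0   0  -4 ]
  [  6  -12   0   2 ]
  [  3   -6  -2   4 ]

rank = 3

R1 → 1/21·R1
  [ 1   -2  4/21  -8/21 ]
  [ 0    0     0     -4 ]
  [ 6  -12     0      2 ]
  [ 3   -6    -2      4 ]
R3 → R3 − 6·R1
  [ 1  -2  4/21  -8/21 ]
  [ 0   0     0     -4 ]
  [ 0   0  -8/7   30/7 ]
  [ 3  -6    -2      4 ]
R4 → R4 − 3·R1
  [ 1  -2   4/21  -8/21 ]
  [ 0   0      0     -4 ]
  [ 0   0   -8/7   30/7 ]
  [ 0   0  -18/7   36/7 ]
R2 <=> R3
  [ 1  -2   4/21  -8/21 ]
  [ 0   0   -8/7   30/7 ]
  [ 0   0      0     -4 ]
  [ 0   0  -18/7   36/7 ]
R2 → -7/8·R2
  [ 1  -2   4/21  -8/21 ]
  [ 0   0      1  -15/4 ]
  [ 0   0      0     -4 ]
  [ 0   0  -18/7   36/7 ]
R4 → R4 + 18/7·R2
  [ 1  -2  4/21  -8/21 ]
  [ 0   0     1  -15/4 ]
  [ 0   0     0     -4 ]
  [ 0   0     0   -9/2 ]
R3 → -1/4·R3
  [ 1  -2  4/21  -8/21 ]
  [ 0   0     1  -15/4 ]
  [ 0   0     0      1 ]
  [ 0   0     0   -9/2 ]
R4 → R4 + 9/2·R3
  [ 1  -2  4/21  -8/21 ]
  [ 0   0     1  -15/4 ]
  [ 0   0     0      1 ]
  [ 0   0     0      0 ]
R2 → R2 + 15/4·R3
  [ 1  -2  4/21  -8/21 ]
  [ 0   0     1      0 ]
  [ 0   0     0      1 ]
  [ 0   0     0      0 ]
R1 → R1 + 8/21·R3
  [ 1  -2  4/21  0 ]
  [ 0   0     1  0 ]
  [ 0   0     0  1 ]
  [ 0   0     0  0 ]
R1 → R1 − 4/21·R2
  [ 1  -2  0  0 ]
  [ 0   0  1  0 ]
  [ 0   0  0  1 ]
  [ 0   0  0  0 ]
The reduced form has 3 nonzero rows.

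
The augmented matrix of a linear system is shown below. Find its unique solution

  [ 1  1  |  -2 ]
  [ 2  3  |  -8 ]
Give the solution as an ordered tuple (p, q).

(2, -4)

Subtract 2 times R1 from R2.
  [ 1  1  |  -2 ]
  [ 0  1  |  -4 ]
Subtract R2 from R1.
  [ 1  0  |   2 ]
  [ 0  1  |  -4 ]
Reading off the last column: p = 2, q = -4.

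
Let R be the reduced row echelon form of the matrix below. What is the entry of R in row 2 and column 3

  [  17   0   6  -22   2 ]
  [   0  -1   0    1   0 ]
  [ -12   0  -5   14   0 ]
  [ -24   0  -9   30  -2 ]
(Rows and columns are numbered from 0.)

2

ρ1 ← 1/17·ρ1
ρ3 ← ρ3 + 12·ρ1
ρ4 ← ρ4 + 24·ρ1
ρ2 ← -1·ρ2
ρ3 ← -17/13·ρ3
ρ4 ← ρ4 + 9/17·ρ3
ρ4 ← -13/2·ρ4
ρ3 ← ρ3 + 24/13·ρ4
ρ1 ← ρ1 − 2/17·ρ4
ρ1 ← ρ1 − 6/17·ρ3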